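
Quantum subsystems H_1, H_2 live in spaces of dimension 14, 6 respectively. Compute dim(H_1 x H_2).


dim(H_1 x H_2) = 14 * 6
= 84

84


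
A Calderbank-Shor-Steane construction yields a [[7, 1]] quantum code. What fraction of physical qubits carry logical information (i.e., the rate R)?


Code rate R = k/n
= 1/7
= 0.1429

0.1429


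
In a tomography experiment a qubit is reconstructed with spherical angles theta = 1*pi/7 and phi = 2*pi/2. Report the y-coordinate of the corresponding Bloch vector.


theta = 0.4488, phi = 3.1416
r_y = sin(theta)*sin(phi) = 0.4339 * 0.0000
r_y = 0.0000

0.0000


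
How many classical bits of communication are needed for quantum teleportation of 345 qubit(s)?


Quantum teleportation requires 2 classical bits per qubit teleported.
345 qubit(s) -> 2 * 345 = 690 classical bits

690


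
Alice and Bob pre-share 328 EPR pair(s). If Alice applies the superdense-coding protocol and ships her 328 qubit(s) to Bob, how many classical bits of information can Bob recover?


Superdense coding allows 2 classical bits per shared entangled pair.
328 pair(s) -> 2 * 328 = 656 classical bits

656


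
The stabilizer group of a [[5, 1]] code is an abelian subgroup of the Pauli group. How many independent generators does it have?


For an [[n,k]] stabilizer code:
Number of stabilizer generators = n - k
= 5 - 1
= 4

4


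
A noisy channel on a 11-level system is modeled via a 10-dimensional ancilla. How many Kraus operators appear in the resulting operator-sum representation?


Tracing out the environment in an orthonormal basis {|i>_E} gives Kraus operators K_i = <i|_E U |0>_E.
Number of Kraus operators = dim(H_env) = d_env
= 10

10


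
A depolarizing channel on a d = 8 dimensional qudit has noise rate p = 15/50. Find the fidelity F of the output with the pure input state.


F = (1-p) + p/d
= (1 - 0.3000) + 0.3000/8
= 0.7000 + 0.0375
= 0.7375

0.7375


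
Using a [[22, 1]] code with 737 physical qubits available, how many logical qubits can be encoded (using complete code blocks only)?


Each code block uses 22 physical qubits for 1 logical qubit(s).
Number of complete blocks = floor(737 / 22) = 33
Logical qubits = 33 * 1
= 33

33


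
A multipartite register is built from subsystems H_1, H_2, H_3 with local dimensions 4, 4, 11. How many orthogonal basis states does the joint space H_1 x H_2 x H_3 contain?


dim(H_1 x H_2 x H_3) = 4 * 4 * 11
= 16 * 11
= 176

176


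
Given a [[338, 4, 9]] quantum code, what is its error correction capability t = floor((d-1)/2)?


Code parameters: [[338, 4, 9]], distance d = 9.
Number of correctable errors = floor((d-1)/2)
= floor((9 - 1)/2)
= floor(8/2)
= 4

4


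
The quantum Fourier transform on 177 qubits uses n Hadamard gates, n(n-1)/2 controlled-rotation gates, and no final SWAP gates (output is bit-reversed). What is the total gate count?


Hadamard gates: 177
Controlled rotations: n*(n-1)/2 = 177*176/2 = 15576
SWAP gates: 0 (omitted)
Total = 177 + 15576
= 15753

15753


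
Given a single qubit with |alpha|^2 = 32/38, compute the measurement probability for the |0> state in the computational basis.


|alpha|^2 = 32/38 = 0.8421
|beta|^2 = 1 - 32/38 = 6/38 = 0.1579
P(|0>) = |alpha|^2 = 0.8421

0.8421


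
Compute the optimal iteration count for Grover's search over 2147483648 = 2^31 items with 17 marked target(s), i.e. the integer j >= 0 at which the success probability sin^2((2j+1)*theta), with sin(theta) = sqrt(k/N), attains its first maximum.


After j Grover iterations the success probability is P(j) = sin^2((2j+1)*theta), where sin(theta) = sqrt(k/N).
N = 2^31 = 2147483648, k = 17
sin(theta) = sqrt(k/N) = 8.8973265e-05
theta = arcsin(sqrt(k/N)) = 8.897326511e-05 rad
P(j) reaches its first maximum when (2j+1)*theta is as close as possible to pi/2, i.e. j = round(pi/(4*theta) - 1/2).
pi/(4*theta) - 1/2 = 8826.8501
(For comparison, the common estimate pi/4 * sqrt(N/k) = 8827.3501; the exact maximiser is used here.)
Optimal iterations = 8827

8827


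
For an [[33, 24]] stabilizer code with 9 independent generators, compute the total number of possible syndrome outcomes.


Each stabilizer generator gives a binary (+1 or -1) measurement outcome.
With 9 independent generators:
Total syndromes = 2^9
= 512

512


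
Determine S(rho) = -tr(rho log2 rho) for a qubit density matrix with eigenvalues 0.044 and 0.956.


S = -p*log2(p) - (1-p)*log2(1-p)
p = 0.0440, 1-p = 0.9560
= -0.0440 * log2(0.0440) - 0.9560 * log2(0.9560)
= -(-0.1983) - (-0.0621)
= 0.2603

0.2603


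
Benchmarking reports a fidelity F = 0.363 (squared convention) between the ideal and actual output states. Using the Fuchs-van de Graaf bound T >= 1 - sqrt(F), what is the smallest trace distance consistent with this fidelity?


Fuchs-van de Graaf (squared-fidelity convention): 1 - sqrt(F) <= T <= sqrt(1 - F).
Lower bound: T >= 1 - sqrt(F)
sqrt(F) = sqrt(0.363) = 0.6025
T >= 1 - 0.6025
T >= 0.3975

0.3975


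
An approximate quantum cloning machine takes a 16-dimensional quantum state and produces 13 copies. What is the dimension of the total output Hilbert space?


Output space = H^(tensor 13) where dim(H) = 16
dim = 16^13
= 256 (after 2 factors)
= 4096 (after 3 factors)
= 65536 (after 4 factors)
= 1048576 (after 5 factors)
= 16777216 (after 6 factors)
= 268435456 (after 7 factors)
= 4294967296 (after 8 factors)
= 68719476736 (after 9 factors)
= 1099511627776 (after 10 factors)
= 17592186044416 (after 11 factors)
= 281474976710656 (after 12 factors)
= 4503599627370496 (after 13 factors)
= 4503599627370496

4503599627370496


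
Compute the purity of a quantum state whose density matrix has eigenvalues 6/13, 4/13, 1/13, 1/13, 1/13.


tr(rho^2) = sum of eigenvalues squared
= (6/13)^2 + (4/13)^2 + (1/13)^2 + (1/13)^2 + (1/13)^2
= (36 + 16 + 1 + 1 + 1) / 169
= 55/169
= 0.3254

0.3254


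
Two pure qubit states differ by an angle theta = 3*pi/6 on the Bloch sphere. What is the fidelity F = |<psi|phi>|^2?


For states separated by angle theta on Bloch sphere:
F = cos^2(theta/2)
theta = 3*pi/6 = 1.5708
theta/2 = 0.7854
cos(theta/2) = 0.7071
F = 0.5000

0.5000


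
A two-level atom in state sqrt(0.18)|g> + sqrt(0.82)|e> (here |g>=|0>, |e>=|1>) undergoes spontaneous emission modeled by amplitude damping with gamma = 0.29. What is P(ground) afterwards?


For amplitude damping with parameter gamma on state sqrt(a)|0> + sqrt(b)|1>:
alpha^2 = 0.18, beta^2 = 0.82
P(|0>) = alpha^2 + gamma * beta^2
= 0.18 + 0.29 * 0.82
= 0.18 + 0.2378
= 0.4178

0.4178


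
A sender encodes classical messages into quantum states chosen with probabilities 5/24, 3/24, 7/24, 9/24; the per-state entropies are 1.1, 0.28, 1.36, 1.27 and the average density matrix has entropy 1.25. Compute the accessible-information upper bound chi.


chi = S(rho) - sum_i p_i * S(rho_i)
Weighted entropy = 5/24 * 1.1 + 3/24 * 0.28 + 7/24 * 1.36 + 9/24 * 1.27
= 1.1371
chi = 1.25 - 1.1371
= 0.1129

0.1129


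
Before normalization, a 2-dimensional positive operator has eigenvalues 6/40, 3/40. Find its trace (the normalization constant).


tr(M) = sum of eigenvalues
= 6/40 + 3/40
= 9/40
= 0.2250

0.2250


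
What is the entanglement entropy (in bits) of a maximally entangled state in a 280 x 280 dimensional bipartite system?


For a maximally entangled state in d x d:
S = log2(d) = log2(280)
= 8.1293

8.1293


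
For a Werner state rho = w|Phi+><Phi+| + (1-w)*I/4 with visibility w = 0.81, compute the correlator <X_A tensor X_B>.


|Phi+> = (|00> + |11>)/sqrt(2)
For the pure Bell state, <X_A X_B> = +1 (Bell-state Pauli correlator).
The maximally-mixed part I/4 has tr(I/4 * P tensor P) = 0 for any traceless Pauli P.
So <X_A X_B>_rho = w * (+1) + (1 - w) * 0
= 0.81 * (+1)
= 0.8100

0.8100


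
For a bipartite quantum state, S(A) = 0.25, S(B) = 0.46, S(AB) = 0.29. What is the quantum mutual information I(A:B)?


I(A:B) = S(A) + S(B) - S(AB)
= 0.25 + 0.46 - 0.29
= 0.4200

0.4200


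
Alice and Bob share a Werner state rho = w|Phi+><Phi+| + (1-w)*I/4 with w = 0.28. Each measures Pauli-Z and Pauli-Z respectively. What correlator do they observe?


|Phi+> = (|00> + |11>)/sqrt(2)
For the pure Bell state, <Z_A Z_B> = +1 (Bell-state Pauli correlator).
The maximally-mixed part I/4 has tr(I/4 * P tensor P) = 0 for any traceless Pauli P.
So <Z_A Z_B>_rho = w * (+1) + (1 - w) * 0
= 0.28 * (+1)
= 0.2800

0.2800


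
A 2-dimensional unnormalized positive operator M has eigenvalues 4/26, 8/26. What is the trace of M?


tr(M) = sum of eigenvalues
= 4/26 + 8/26
= 12/26
= 0.4615

0.4615


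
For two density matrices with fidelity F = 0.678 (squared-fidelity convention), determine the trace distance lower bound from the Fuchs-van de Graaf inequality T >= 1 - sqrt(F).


Fuchs-van de Graaf (squared-fidelity convention): 1 - sqrt(F) <= T <= sqrt(1 - F).
Lower bound: T >= 1 - sqrt(F)
sqrt(F) = sqrt(0.678) = 0.8234
T >= 1 - 0.8234
T >= 0.1766

0.1766


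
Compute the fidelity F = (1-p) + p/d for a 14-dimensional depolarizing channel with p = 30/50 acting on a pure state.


F = (1-p) + p/d
= (1 - 0.6000) + 0.6000/14
= 0.4000 + 0.0429
= 0.4429

0.4429


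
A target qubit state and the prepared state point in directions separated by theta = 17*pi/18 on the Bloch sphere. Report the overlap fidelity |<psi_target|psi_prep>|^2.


For states separated by angle theta on Bloch sphere:
F = cos^2(theta/2)
theta = 17*pi/18 = 2.9671
theta/2 = 1.4835
cos(theta/2) = 0.0872
F = 0.0076

0.0076


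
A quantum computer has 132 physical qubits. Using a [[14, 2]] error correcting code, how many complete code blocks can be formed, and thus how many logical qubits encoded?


Each code block uses 14 physical qubits for 2 logical qubit(s).
Number of complete blocks = floor(132 / 14) = 9
Logical qubits = 9 * 2
= 18

18


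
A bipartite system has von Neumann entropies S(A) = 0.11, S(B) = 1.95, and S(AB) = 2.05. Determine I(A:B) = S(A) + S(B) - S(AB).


I(A:B) = S(A) + S(B) - S(AB)
= 0.11 + 1.95 - 2.05
= 0.0100

0.0100


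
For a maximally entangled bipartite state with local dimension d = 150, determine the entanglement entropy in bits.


For a maximally entangled state in d x d:
S = log2(d) = log2(150)
= 7.2288

7.2288


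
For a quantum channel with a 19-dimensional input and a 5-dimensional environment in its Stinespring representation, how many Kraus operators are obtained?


Tracing out the environment in an orthonormal basis {|i>_E} gives Kraus operators K_i = <i|_E U |0>_E.
Number of Kraus operators = dim(H_env) = d_env
= 5

5


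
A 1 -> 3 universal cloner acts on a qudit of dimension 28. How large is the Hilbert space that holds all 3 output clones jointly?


Output space = H^(tensor 3) where dim(H) = 28
dim = 28^3
= 784 (after 2 factors)
= 21952 (after 3 factors)
= 21952

21952


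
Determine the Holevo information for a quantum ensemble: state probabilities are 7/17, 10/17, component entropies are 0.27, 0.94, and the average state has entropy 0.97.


chi = S(rho) - sum_i p_i * S(rho_i)
Weighted entropy = 7/17 * 0.27 + 10/17 * 0.94
= 0.6641
chi = 0.97 - 0.6641
= 0.3059

0.3059


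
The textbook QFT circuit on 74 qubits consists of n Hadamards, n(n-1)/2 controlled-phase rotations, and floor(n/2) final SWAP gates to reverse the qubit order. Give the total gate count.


Hadamard gates: 74
Controlled rotations: n*(n-1)/2 = 74*73/2 = 2701
SWAP gates: floor(n/2) = floor(74/2) = 37
Total = 74 + 2701 + 37
= 2812

2812


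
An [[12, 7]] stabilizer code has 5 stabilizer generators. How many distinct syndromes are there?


Each stabilizer generator gives a binary (+1 or -1) measurement outcome.
With 5 independent generators:
Total syndromes = 2^5
= 32

32


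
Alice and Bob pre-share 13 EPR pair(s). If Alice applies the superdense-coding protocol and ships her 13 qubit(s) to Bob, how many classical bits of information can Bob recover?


Superdense coding allows 2 classical bits per shared entangled pair.
13 pair(s) -> 2 * 13 = 26 classical bits

26


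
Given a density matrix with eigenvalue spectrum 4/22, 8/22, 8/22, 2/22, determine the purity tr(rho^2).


tr(rho^2) = sum of eigenvalues squared
= (4/22)^2 + (8/22)^2 + (8/22)^2 + (2/22)^2
= (16 + 64 + 64 + 4) / 484
= 148/484
= 0.3058

0.3058


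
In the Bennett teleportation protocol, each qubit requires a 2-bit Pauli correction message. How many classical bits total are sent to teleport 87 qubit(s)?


Quantum teleportation requires 2 classical bits per qubit teleported.
87 qubit(s) -> 2 * 87 = 174 classical bits

174


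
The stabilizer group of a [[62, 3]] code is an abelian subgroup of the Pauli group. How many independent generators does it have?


For an [[n,k]] stabilizer code:
Number of stabilizer generators = n - k
= 62 - 3
= 59

59


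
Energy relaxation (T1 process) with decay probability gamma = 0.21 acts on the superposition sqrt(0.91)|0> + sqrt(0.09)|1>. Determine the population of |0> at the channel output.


For amplitude damping with parameter gamma on state sqrt(a)|0> + sqrt(b)|1>:
alpha^2 = 0.91, beta^2 = 0.09
P(|0>) = alpha^2 + gamma * beta^2
= 0.91 + 0.21 * 0.09
= 0.91 + 0.0189
= 0.9289

0.9289


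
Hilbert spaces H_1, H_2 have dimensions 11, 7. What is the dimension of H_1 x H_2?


dim(H_1 x H_2) = 11 * 7
= 77

77


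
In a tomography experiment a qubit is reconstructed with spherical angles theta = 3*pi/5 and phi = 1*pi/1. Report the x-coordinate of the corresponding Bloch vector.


theta = 1.8850, phi = 3.1416
r_x = sin(theta)*cos(phi) = 0.9511 * -1.0000
r_x = -0.9511

-0.9511


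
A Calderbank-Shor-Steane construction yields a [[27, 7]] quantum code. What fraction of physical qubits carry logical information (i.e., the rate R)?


Code rate R = k/n
= 7/27
= 0.2593

0.2593


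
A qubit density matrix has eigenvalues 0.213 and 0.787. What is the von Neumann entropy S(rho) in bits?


S = -p*log2(p) - (1-p)*log2(1-p)
p = 0.2130, 1-p = 0.7870
= -0.2130 * log2(0.2130) - 0.7870 * log2(0.7870)
= -(-0.4752) - (-0.2720)
= 0.7472

0.7472


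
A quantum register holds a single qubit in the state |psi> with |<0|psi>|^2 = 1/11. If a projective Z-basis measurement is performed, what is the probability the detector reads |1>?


|alpha|^2 = 1/11 = 0.0909
|beta|^2 = 1 - 1/11 = 10/11 = 0.9091
P(|1>) = |beta|^2 = 0.9091

0.9091


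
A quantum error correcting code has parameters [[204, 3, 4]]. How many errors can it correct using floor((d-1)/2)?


Code parameters: [[204, 3, 4]], distance d = 4.
Number of correctable errors = floor((d-1)/2)
= floor((4 - 1)/2)
= floor(3/2)
= 1

1


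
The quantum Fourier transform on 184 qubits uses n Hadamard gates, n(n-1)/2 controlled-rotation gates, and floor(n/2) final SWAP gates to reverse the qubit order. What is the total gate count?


Hadamard gates: 184
Controlled rotations: n*(n-1)/2 = 184*183/2 = 16836
SWAP gates: floor(n/2) = floor(184/2) = 92
Total = 184 + 16836 + 92
= 17112

17112


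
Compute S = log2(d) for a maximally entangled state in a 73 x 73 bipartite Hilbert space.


For a maximally entangled state in d x d:
S = log2(d) = log2(73)
= 6.1898

6.1898


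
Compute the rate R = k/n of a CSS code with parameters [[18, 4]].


Code rate R = k/n
= 4/18
= 0.2222

0.2222


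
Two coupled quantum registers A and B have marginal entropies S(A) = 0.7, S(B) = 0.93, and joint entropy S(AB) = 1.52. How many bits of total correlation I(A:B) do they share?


I(A:B) = S(A) + S(B) - S(AB)
= 0.7 + 0.93 - 1.52
= 0.1100

0.1100


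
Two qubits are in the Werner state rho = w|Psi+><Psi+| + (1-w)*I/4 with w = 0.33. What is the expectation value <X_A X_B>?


|Psi+> = (|01> + |10>)/sqrt(2)
For the pure Bell state, <X_A X_B> = +1 (Bell-state Pauli correlator).
The maximally-mixed part I/4 has tr(I/4 * P tensor P) = 0 for any traceless Pauli P.
So <X_A X_B>_rho = w * (+1) + (1 - w) * 0
= 0.33 * (+1)
= 0.3300

0.3300


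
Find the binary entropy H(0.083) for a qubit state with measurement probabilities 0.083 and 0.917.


S = -p*log2(p) - (1-p)*log2(1-p)
p = 0.0830, 1-p = 0.9170
= -0.0830 * log2(0.0830) - 0.9170 * log2(0.9170)
= -(-0.2980) - (-0.1146)
= 0.4127

0.4127


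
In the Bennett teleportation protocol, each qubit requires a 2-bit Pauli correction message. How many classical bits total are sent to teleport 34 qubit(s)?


Quantum teleportation requires 2 classical bits per qubit teleported.
34 qubit(s) -> 2 * 34 = 68 classical bits

68


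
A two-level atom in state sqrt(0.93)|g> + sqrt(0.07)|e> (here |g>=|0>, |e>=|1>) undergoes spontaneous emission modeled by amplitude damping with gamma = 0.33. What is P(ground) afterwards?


For amplitude damping with parameter gamma on state sqrt(a)|0> + sqrt(b)|1>:
alpha^2 = 0.93, beta^2 = 0.07
P(|0>) = alpha^2 + gamma * beta^2
= 0.93 + 0.33 * 0.07
= 0.93 + 0.0231
= 0.9531

0.9531


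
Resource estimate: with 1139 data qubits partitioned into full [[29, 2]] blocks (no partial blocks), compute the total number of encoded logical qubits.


Each code block uses 29 physical qubits for 2 logical qubit(s).
Number of complete blocks = floor(1139 / 29) = 39
Logical qubits = 39 * 2
= 78

78


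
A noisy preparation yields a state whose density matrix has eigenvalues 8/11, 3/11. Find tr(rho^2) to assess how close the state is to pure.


tr(rho^2) = sum of eigenvalues squared
= (8/11)^2 + (3/11)^2
= (64 + 9) / 121
= 73/121
= 0.6033

0.6033


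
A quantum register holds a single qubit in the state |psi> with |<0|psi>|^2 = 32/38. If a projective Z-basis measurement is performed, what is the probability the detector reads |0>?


|alpha|^2 = 32/38 = 0.8421
|beta|^2 = 1 - 32/38 = 6/38 = 0.1579
P(|0>) = |alpha|^2 = 0.8421

0.8421


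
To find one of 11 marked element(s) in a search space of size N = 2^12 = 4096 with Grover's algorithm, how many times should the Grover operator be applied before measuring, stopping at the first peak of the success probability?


After j Grover iterations the success probability is P(j) = sin^2((2j+1)*theta), where sin(theta) = sqrt(k/N).
N = 2^12 = 4096, k = 11
sin(theta) = sqrt(k/N) = 0.05182226235
theta = arcsin(sqrt(k/N)) = 0.05184548561 rad
P(j) reaches its first maximum when (2j+1)*theta is as close as possible to pi/2, i.e. j = round(pi/(4*theta) - 1/2).
pi/(4*theta) - 1/2 = 14.6488
(For comparison, the common estimate pi/4 * sqrt(N/k) = 15.1556; the exact maximiser is used here.)
Optimal iterations = 15

15


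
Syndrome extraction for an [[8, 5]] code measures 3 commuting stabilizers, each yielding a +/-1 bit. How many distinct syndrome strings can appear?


Each stabilizer generator gives a binary (+1 or -1) measurement outcome.
With 3 independent generators:
Total syndromes = 2^3
= 8

8


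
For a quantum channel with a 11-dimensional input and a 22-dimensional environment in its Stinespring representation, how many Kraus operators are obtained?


Tracing out the environment in an orthonormal basis {|i>_E} gives Kraus operators K_i = <i|_E U |0>_E.
Number of Kraus operators = dim(H_env) = d_env
= 22

22


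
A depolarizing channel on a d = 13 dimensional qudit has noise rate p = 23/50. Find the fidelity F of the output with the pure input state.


F = (1-p) + p/d
= (1 - 0.4600) + 0.4600/13
= 0.5400 + 0.0354
= 0.5754

0.5754


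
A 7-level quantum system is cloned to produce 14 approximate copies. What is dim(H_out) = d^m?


Output space = H^(tensor 14) where dim(H) = 7
dim = 7^14
= 49 (after 2 factors)
= 343 (after 3 factors)
= 2401 (after 4 factors)
= 16807 (after 5 factors)
= 117649 (after 6 factors)
= 823543 (after 7 factors)
= 5764801 (after 8 factors)
= 40353607 (after 9 factors)
= 282475249 (after 10 factors)
= 1977326743 (after 11 factors)
= 13841287201 (after 12 factors)
= 96889010407 (after 13 factors)
= 678223072849 (after 14 factors)
= 678223072849

678223072849


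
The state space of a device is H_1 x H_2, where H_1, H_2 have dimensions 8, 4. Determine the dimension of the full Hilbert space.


dim(H_1 x H_2) = 8 * 4
= 32

32


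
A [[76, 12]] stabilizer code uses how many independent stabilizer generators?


For an [[n,k]] stabilizer code:
Number of stabilizer generators = n - k
= 76 - 12
= 64

64


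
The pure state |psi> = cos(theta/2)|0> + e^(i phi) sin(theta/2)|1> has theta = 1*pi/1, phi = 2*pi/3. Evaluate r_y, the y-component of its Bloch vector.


theta = 3.1416, phi = 2.0944
r_y = sin(theta)*sin(phi) = 0.0000 * 0.8660
r_y = 0.0000

0.0000


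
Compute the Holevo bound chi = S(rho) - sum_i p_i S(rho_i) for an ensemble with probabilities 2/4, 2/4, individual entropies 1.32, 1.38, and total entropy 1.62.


chi = S(rho) - sum_i p_i * S(rho_i)
Weighted entropy = 2/4 * 1.32 + 2/4 * 1.38
= 1.3500
chi = 1.62 - 1.3500
= 0.2700

0.2700


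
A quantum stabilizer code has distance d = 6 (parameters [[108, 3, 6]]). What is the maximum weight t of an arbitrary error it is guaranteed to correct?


Code parameters: [[108, 3, 6]], distance d = 6.
Number of correctable errors = floor((d-1)/2)
= floor((6 - 1)/2)
= floor(5/2)
= 2

2


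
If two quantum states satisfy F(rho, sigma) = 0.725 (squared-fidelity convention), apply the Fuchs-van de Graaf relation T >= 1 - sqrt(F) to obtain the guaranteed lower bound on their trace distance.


Fuchs-van de Graaf (squared-fidelity convention): 1 - sqrt(F) <= T <= sqrt(1 - F).
Lower bound: T >= 1 - sqrt(F)
sqrt(F) = sqrt(0.725) = 0.8515
T >= 1 - 0.8515
T >= 0.1485

0.1485


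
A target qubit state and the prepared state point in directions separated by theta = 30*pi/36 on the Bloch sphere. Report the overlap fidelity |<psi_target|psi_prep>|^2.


For states separated by angle theta on Bloch sphere:
F = cos^2(theta/2)
theta = 30*pi/36 = 2.6180
theta/2 = 1.3090
cos(theta/2) = 0.2588
F = 0.0670

0.0670


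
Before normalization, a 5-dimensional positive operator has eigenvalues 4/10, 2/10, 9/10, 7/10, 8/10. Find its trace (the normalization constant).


tr(M) = sum of eigenvalues
= 4/10 + 2/10 + 9/10 + 7/10 + 8/10
= 30/10
= 3.0000

3.0000


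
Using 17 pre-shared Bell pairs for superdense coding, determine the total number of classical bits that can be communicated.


Superdense coding allows 2 classical bits per shared entangled pair.
17 pair(s) -> 2 * 17 = 34 classical bits

34


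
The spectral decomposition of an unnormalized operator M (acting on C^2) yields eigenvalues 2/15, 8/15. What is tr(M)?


tr(M) = sum of eigenvalues
= 2/15 + 8/15
= 10/15
= 0.6667

0.6667


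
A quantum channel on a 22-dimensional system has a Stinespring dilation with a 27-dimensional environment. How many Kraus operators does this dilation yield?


Tracing out the environment in an orthonormal basis {|i>_E} gives Kraus operators K_i = <i|_E U |0>_E.
Number of Kraus operators = dim(H_env) = d_env
= 27

27


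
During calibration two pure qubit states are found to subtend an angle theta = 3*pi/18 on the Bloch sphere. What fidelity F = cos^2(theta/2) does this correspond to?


For states separated by angle theta on Bloch sphere:
F = cos^2(theta/2)
theta = 3*pi/18 = 0.5236
theta/2 = 0.2618
cos(theta/2) = 0.9659
F = 0.9330

0.9330


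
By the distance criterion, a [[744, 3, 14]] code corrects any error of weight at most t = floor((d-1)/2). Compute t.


Code parameters: [[744, 3, 14]], distance d = 14.
Number of correctable errors = floor((d-1)/2)
= floor((14 - 1)/2)
= floor(13/2)
= 6

6


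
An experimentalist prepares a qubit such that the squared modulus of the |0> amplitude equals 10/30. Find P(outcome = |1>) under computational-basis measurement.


|alpha|^2 = 10/30 = 0.3333
|beta|^2 = 1 - 10/30 = 20/30 = 0.6667
P(|1>) = |beta|^2 = 0.6667

0.6667


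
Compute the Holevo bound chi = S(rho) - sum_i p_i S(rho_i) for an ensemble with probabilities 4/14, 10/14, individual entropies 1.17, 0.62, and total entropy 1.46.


chi = S(rho) - sum_i p_i * S(rho_i)
Weighted entropy = 4/14 * 1.17 + 10/14 * 0.62
= 0.7771
chi = 1.46 - 0.7771
= 0.6829

0.6829


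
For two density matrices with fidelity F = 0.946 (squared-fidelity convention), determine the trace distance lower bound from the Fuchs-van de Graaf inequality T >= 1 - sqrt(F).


Fuchs-van de Graaf (squared-fidelity convention): 1 - sqrt(F) <= T <= sqrt(1 - F).
Lower bound: T >= 1 - sqrt(F)
sqrt(F) = sqrt(0.946) = 0.9726
T >= 1 - 0.9726
T >= 0.0274

0.0274


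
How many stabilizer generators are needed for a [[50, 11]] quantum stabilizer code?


For an [[n,k]] stabilizer code:
Number of stabilizer generators = n - k
= 50 - 11
= 39

39


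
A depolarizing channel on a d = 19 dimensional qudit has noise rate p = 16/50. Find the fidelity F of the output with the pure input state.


F = (1-p) + p/d
= (1 - 0.3200) + 0.3200/19
= 0.6800 + 0.0168
= 0.6968

0.6968


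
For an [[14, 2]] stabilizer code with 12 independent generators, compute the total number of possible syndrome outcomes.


Each stabilizer generator gives a binary (+1 or -1) measurement outcome.
With 12 independent generators:
Total syndromes = 2^12
= 4096

4096


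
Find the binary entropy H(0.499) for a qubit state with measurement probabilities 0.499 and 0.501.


S = -p*log2(p) - (1-p)*log2(1-p)
p = 0.4990, 1-p = 0.5010
= -0.4990 * log2(0.4990) - 0.5010 * log2(0.5010)
= -(-0.5004) - (-0.4996)
= 1.0000

1.0000


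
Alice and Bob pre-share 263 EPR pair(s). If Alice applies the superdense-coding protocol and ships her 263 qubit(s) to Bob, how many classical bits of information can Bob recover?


Superdense coding allows 2 classical bits per shared entangled pair.
263 pair(s) -> 2 * 263 = 526 classical bits

526


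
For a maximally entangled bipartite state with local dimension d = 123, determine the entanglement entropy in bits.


For a maximally entangled state in d x d:
S = log2(d) = log2(123)
= 6.9425

6.9425


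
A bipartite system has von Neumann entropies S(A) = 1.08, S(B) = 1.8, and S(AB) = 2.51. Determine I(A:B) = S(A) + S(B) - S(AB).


I(A:B) = S(A) + S(B) - S(AB)
= 1.08 + 1.8 - 2.51
= 0.3700

0.3700


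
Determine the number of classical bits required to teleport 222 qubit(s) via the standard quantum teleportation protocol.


Quantum teleportation requires 2 classical bits per qubit teleported.
222 qubit(s) -> 2 * 222 = 444 classical bits

444


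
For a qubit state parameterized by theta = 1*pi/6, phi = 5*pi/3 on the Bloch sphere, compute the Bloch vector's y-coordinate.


theta = 0.5236, phi = 5.2360
r_y = sin(theta)*sin(phi) = 0.5000 * -0.8660
r_y = -0.4330

-0.4330


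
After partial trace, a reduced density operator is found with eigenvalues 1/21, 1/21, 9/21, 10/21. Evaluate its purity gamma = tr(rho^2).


tr(rho^2) = sum of eigenvalues squared
= (1/21)^2 + (1/21)^2 + (9/21)^2 + (10/21)^2
= (1 + 1 + 81 + 100) / 441
= 183/441
= 0.4150

0.4150


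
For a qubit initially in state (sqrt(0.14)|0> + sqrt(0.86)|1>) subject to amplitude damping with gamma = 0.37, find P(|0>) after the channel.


For amplitude damping with parameter gamma on state sqrt(a)|0> + sqrt(b)|1>:
alpha^2 = 0.14, beta^2 = 0.86
P(|0>) = alpha^2 + gamma * beta^2
= 0.14 + 0.37 * 0.86
= 0.14 + 0.3182
= 0.4582

0.4582


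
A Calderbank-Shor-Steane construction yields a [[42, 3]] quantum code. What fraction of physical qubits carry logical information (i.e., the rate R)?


Code rate R = k/n
= 3/42
= 0.0714

0.0714


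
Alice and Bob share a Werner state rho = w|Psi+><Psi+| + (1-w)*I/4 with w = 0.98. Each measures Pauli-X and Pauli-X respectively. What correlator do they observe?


|Psi+> = (|01> + |10>)/sqrt(2)
For the pure Bell state, <X_A X_B> = +1 (Bell-state Pauli correlator).
The maximally-mixed part I/4 has tr(I/4 * P tensor P) = 0 for any traceless Pauli P.
So <X_A X_B>_rho = w * (+1) + (1 - w) * 0
= 0.98 * (+1)
= 0.9800

0.9800


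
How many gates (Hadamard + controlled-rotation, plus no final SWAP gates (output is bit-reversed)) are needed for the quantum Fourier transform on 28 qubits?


Hadamard gates: 28
Controlled rotations: n*(n-1)/2 = 28*27/2 = 378
SWAP gates: 0 (omitted)
Total = 28 + 378
= 406

406


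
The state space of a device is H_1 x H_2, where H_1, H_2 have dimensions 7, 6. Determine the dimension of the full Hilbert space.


dim(H_1 x H_2) = 7 * 6
= 42

42


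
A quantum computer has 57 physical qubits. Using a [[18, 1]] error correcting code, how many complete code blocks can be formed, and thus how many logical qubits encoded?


Each code block uses 18 physical qubits for 1 logical qubit(s).
Number of complete blocks = floor(57 / 18) = 3
Logical qubits = 3 * 1
= 3

3


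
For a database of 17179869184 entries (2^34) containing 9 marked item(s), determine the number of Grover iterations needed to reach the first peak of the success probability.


After j Grover iterations the success probability is P(j) = sin^2((2j+1)*theta), where sin(theta) = sqrt(k/N).
N = 2^34 = 17179869184, k = 9
sin(theta) = sqrt(k/N) = 2.288818359e-05
theta = arcsin(sqrt(k/N)) = 2.28881836e-05 rad
P(j) reaches its first maximum when (2j+1)*theta is as close as possible to pi/2, i.e. j = round(pi/(4*theta) - 1/2).
pi/(4*theta) - 1/2 = 34314.0694
(For comparison, the common estimate pi/4 * sqrt(N/k) = 34314.5694; the exact maximiser is used here.)
Optimal iterations = 34314

34314


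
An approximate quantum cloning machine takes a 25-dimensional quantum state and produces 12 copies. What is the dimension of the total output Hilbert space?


Output space = H^(tensor 12) where dim(H) = 25
dim = 25^12
= 625 (after 2 factors)
= 15625 (after 3 factors)
= 390625 (after 4 factors)
= 9765625 (after 5 factors)
= 244140625 (after 6 factors)
= 6103515625 (after 7 factors)
= 152587890625 (after 8 factors)
= 3814697265625 (after 9 factors)
= 95367431640625 (after 10 factors)
= 2384185791015625 (after 11 factors)
= 59604644775390625 (after 12 factors)
= 59604644775390625

59604644775390625


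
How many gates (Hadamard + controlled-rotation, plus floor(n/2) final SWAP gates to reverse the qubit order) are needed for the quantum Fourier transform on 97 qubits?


Hadamard gates: 97
Controlled rotations: n*(n-1)/2 = 97*96/2 = 4656
SWAP gates: floor(n/2) = floor(97/2) = 48
Total = 97 + 4656 + 48
= 4801

4801


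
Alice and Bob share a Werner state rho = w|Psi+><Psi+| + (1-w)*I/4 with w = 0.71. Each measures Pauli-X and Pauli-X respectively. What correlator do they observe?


|Psi+> = (|01> + |10>)/sqrt(2)
For the pure Bell state, <X_A X_B> = +1 (Bell-state Pauli correlator).
The maximally-mixed part I/4 has tr(I/4 * P tensor P) = 0 for any traceless Pauli P.
So <X_A X_B>_rho = w * (+1) + (1 - w) * 0
= 0.71 * (+1)
= 0.7100

0.7100


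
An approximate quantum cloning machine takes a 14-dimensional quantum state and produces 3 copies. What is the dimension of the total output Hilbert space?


Output space = H^(tensor 3) where dim(H) = 14
dim = 14^3
= 196 (after 2 factors)
= 2744 (after 3 factors)
= 2744

2744


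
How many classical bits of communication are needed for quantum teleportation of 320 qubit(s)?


Quantum teleportation requires 2 classical bits per qubit teleported.
320 qubit(s) -> 2 * 320 = 640 classical bits

640


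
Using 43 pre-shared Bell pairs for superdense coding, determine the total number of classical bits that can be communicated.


Superdense coding allows 2 classical bits per shared entangled pair.
43 pair(s) -> 2 * 43 = 86 classical bits

86


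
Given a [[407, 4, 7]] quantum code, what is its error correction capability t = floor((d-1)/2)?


Code parameters: [[407, 4, 7]], distance d = 7.
Number of correctable errors = floor((d-1)/2)
= floor((7 - 1)/2)
= floor(6/2)
= 3

3


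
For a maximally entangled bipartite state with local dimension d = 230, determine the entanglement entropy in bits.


For a maximally entangled state in d x d:
S = log2(d) = log2(230)
= 7.8455

7.8455


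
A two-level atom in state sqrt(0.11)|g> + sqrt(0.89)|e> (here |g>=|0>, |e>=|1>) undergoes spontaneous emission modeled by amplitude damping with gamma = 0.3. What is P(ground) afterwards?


For amplitude damping with parameter gamma on state sqrt(a)|0> + sqrt(b)|1>:
alpha^2 = 0.11, beta^2 = 0.89
P(|0>) = alpha^2 + gamma * beta^2
= 0.11 + 0.3 * 0.89
= 0.11 + 0.2670
= 0.3770

0.3770


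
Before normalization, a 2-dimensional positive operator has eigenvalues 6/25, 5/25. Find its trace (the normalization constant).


tr(M) = sum of eigenvalues
= 6/25 + 5/25
= 11/25
= 0.4400

0.4400


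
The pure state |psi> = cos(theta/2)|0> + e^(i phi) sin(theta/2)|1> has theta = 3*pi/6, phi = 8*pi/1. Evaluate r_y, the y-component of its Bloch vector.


theta = 1.5708, phi = 25.1327
r_y = sin(theta)*sin(phi) = 1.0000 * 0.0000
r_y = 0.0000

0.0000


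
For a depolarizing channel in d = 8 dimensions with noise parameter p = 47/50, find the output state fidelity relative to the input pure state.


F = (1-p) + p/d
= (1 - 0.9400) + 0.9400/8
= 0.0600 + 0.1175
= 0.1775

0.1775


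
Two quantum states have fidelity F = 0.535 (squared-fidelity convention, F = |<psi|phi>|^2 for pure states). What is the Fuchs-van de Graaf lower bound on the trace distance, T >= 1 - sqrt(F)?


Fuchs-van de Graaf (squared-fidelity convention): 1 - sqrt(F) <= T <= sqrt(1 - F).
Lower bound: T >= 1 - sqrt(F)
sqrt(F) = sqrt(0.535) = 0.7314
T >= 1 - 0.7314
T >= 0.2686

0.2686


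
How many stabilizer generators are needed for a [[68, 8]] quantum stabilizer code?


For an [[n,k]] stabilizer code:
Number of stabilizer generators = n - k
= 68 - 8
= 60

60


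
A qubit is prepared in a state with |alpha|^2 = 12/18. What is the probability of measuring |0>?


|alpha|^2 = 12/18 = 0.6667
|beta|^2 = 1 - 12/18 = 6/18 = 0.3333
P(|0>) = |alpha|^2 = 0.6667

0.6667


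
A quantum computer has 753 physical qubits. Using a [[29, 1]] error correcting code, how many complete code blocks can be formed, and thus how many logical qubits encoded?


Each code block uses 29 physical qubits for 1 logical qubit(s).
Number of complete blocks = floor(753 / 29) = 25
Logical qubits = 25 * 1
= 25

25


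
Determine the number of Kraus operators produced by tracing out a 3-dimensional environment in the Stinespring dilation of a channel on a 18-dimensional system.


Tracing out the environment in an orthonormal basis {|i>_E} gives Kraus operators K_i = <i|_E U |0>_E.
Number of Kraus operators = dim(H_env) = d_env
= 3

3


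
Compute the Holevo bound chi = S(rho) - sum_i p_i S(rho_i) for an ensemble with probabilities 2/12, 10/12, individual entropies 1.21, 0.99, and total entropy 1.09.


chi = S(rho) - sum_i p_i * S(rho_i)
Weighted entropy = 2/12 * 1.21 + 10/12 * 0.99
= 1.0267
chi = 1.09 - 1.0267
= 0.0633

0.0633


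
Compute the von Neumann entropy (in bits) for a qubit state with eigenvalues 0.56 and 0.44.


S = -p*log2(p) - (1-p)*log2(1-p)
p = 0.5600, 1-p = 0.4400
= -0.5600 * log2(0.5600) - 0.4400 * log2(0.4400)
= -(-0.4684) - (-0.5211)
= 0.9896

0.9896


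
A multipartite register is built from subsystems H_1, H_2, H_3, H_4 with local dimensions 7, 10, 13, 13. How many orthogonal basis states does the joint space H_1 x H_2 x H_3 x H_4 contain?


dim(H_1 x H_2 x H_3 x H_4) = 7 * 10 * 13 * 13
= 70 * 13 * 13
= 910 * 13
= 11830

11830


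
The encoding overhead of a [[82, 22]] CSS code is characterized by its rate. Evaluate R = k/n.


Code rate R = k/n
= 22/82
= 0.2683

0.2683


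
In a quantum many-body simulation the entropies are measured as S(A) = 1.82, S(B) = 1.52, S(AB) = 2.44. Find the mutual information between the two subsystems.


I(A:B) = S(A) + S(B) - S(AB)
= 1.82 + 1.52 - 2.44
= 0.9000

0.9000


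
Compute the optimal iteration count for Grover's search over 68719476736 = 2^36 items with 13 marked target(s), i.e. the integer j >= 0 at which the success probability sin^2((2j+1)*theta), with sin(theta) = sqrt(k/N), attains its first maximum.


After j Grover iterations the success probability is P(j) = sin^2((2j+1)*theta), where sin(theta) = sqrt(k/N).
N = 2^36 = 68719476736, k = 13
sin(theta) = sqrt(k/N) = 1.375408659e-05
theta = arcsin(sqrt(k/N)) = 1.375408659e-05 rad
P(j) reaches its first maximum when (2j+1)*theta is as close as possible to pi/2, i.e. j = round(pi/(4*theta) - 1/2).
pi/(4*theta) - 1/2 = 57102.3951
(For comparison, the common estimate pi/4 * sqrt(N/k) = 57102.8951; the exact maximiser is used here.)
Optimal iterations = 57102

57102


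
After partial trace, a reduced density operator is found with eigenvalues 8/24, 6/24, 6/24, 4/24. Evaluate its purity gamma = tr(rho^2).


tr(rho^2) = sum of eigenvalues squared
= (8/24)^2 + (6/24)^2 + (6/24)^2 + (4/24)^2
= (64 + 36 + 36 + 16) / 576
= 152/576
= 0.2639

0.2639


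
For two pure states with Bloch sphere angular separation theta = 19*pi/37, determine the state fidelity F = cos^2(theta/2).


For states separated by angle theta on Bloch sphere:
F = cos^2(theta/2)
theta = 19*pi/37 = 1.6133
theta/2 = 0.8066
cos(theta/2) = 0.6919
F = 0.4788

0.4788


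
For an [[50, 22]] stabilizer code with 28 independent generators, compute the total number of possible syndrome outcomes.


Each stabilizer generator gives a binary (+1 or -1) measurement outcome.
With 28 independent generators:
Total syndromes = 2^28
= 268435456

268435456


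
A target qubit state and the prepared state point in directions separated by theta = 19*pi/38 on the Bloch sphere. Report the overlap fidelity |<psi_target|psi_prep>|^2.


For states separated by angle theta on Bloch sphere:
F = cos^2(theta/2)
theta = 19*pi/38 = 1.5708
theta/2 = 0.7854
cos(theta/2) = 0.7071
F = 0.5000

0.5000


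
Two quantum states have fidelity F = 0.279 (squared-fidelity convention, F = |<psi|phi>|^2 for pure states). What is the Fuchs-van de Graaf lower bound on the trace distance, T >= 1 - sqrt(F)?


Fuchs-van de Graaf (squared-fidelity convention): 1 - sqrt(F) <= T <= sqrt(1 - F).
Lower bound: T >= 1 - sqrt(F)
sqrt(F) = sqrt(0.279) = 0.5282
T >= 1 - 0.5282
T >= 0.4718

0.4718


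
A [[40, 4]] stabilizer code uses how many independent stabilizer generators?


For an [[n,k]] stabilizer code:
Number of stabilizer generators = n - k
= 40 - 4
= 36

36


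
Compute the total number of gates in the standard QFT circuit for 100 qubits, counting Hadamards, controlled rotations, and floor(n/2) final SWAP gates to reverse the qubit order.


Hadamard gates: 100
Controlled rotations: n*(n-1)/2 = 100*99/2 = 4950
SWAP gates: floor(n/2) = floor(100/2) = 50
Total = 100 + 4950 + 50
= 5100

5100


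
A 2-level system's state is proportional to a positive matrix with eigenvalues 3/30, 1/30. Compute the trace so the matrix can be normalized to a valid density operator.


tr(M) = sum of eigenvalues
= 3/30 + 1/30
= 4/30
= 0.1333

0.1333


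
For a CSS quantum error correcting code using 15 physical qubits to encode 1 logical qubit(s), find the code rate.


Code rate R = k/n
= 1/15
= 0.0667

0.0667


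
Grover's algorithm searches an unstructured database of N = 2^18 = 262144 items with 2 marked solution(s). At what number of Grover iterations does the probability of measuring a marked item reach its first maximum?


After j Grover iterations the success probability is P(j) = sin^2((2j+1)*theta), where sin(theta) = sqrt(k/N).
N = 2^18 = 262144, k = 2
sin(theta) = sqrt(k/N) = 0.002762135864
theta = arcsin(sqrt(k/N)) = 0.002762139376 rad
P(j) reaches its first maximum when (2j+1)*theta is as close as possible to pi/2, i.e. j = round(pi/(4*theta) - 1/2).
pi/(4*theta) - 1/2 = 283.8441
(For comparison, the common estimate pi/4 * sqrt(N/k) = 284.3445; the exact maximiser is used here.)
Optimal iterations = 284

284


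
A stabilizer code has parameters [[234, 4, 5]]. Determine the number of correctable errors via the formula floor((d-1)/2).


Code parameters: [[234, 4, 5]], distance d = 5.
Number of correctable errors = floor((d-1)/2)
= floor((5 - 1)/2)
= floor(4/2)
= 2

2
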